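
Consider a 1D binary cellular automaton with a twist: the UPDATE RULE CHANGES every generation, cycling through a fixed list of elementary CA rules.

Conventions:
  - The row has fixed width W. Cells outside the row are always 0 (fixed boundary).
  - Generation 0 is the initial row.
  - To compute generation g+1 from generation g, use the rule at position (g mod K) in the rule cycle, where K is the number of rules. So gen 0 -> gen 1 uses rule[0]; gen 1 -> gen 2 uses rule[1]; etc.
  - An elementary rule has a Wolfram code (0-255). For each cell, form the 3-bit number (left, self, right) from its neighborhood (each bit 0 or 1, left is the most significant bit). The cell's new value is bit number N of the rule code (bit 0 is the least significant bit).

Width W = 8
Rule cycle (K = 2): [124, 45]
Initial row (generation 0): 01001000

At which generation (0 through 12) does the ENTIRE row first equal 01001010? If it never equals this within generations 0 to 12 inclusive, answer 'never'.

Answer: 6

Derivation:
Gen 0: 01001000
Gen 1 (rule 124): 01101100
Gen 2 (rule 45): 01011001
Gen 3 (rule 124): 01111101
Gen 4 (rule 45): 01000011
Gen 5 (rule 124): 01100011
Gen 6 (rule 45): 01001010
Gen 7 (rule 124): 01101111
Gen 8 (rule 45): 01011000
Gen 9 (rule 124): 01111100
Gen 10 (rule 45): 01000001
Gen 11 (rule 124): 01100001
Gen 12 (rule 45): 01001101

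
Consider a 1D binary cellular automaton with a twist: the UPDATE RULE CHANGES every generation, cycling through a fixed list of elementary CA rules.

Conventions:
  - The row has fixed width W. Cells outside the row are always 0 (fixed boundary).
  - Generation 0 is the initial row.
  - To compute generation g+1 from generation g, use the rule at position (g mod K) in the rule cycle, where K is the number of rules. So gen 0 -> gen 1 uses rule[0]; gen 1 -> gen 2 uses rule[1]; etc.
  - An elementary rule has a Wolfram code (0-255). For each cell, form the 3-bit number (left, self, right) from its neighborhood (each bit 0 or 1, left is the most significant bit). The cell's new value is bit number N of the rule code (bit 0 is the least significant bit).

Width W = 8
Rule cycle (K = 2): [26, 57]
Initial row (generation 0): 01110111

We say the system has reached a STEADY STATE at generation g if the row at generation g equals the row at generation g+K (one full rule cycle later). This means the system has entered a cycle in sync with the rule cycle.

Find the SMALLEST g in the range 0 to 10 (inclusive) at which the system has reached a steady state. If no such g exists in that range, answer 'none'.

Gen 0: 01110111
Gen 1 (rule 26): 11000100
Gen 2 (rule 57): 10110011
Gen 3 (rule 26): 00101110
Gen 4 (rule 57): 10011001
Gen 5 (rule 26): 01110110
Gen 6 (rule 57): 01001101
Gen 7 (rule 26): 10111000
Gen 8 (rule 57): 01100111
Gen 9 (rule 26): 11011100
Gen 10 (rule 57): 10110011
Gen 11 (rule 26): 00101110
Gen 12 (rule 57): 10011001

Answer: none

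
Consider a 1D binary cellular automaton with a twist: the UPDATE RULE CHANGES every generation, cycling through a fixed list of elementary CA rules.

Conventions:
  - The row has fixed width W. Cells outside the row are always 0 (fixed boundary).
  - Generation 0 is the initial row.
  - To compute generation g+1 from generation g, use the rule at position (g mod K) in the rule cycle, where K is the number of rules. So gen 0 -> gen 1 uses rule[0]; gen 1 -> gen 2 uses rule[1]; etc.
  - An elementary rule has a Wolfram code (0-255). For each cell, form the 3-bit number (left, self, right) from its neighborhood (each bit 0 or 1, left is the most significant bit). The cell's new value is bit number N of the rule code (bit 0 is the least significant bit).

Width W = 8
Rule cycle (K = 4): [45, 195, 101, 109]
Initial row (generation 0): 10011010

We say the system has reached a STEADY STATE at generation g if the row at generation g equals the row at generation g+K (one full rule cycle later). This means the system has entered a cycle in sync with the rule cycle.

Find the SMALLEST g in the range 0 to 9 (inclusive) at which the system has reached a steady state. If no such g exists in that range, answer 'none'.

Gen 0: 10011010
Gen 1 (rule 45): 10010110
Gen 2 (rule 195): 00100010
Gen 3 (rule 101): 10101010
Gen 4 (rule 109): 11111110
Gen 5 (rule 45): 10000000
Gen 6 (rule 195): 00111111
Gen 7 (rule 101): 10000001
Gen 8 (rule 109): 10111101
Gen 9 (rule 45): 11100011
Gen 10 (rule 195): 01101101
Gen 11 (rule 101): 00110111
Gen 12 (rule 109): 10111101
Gen 13 (rule 45): 11100011

Answer: 8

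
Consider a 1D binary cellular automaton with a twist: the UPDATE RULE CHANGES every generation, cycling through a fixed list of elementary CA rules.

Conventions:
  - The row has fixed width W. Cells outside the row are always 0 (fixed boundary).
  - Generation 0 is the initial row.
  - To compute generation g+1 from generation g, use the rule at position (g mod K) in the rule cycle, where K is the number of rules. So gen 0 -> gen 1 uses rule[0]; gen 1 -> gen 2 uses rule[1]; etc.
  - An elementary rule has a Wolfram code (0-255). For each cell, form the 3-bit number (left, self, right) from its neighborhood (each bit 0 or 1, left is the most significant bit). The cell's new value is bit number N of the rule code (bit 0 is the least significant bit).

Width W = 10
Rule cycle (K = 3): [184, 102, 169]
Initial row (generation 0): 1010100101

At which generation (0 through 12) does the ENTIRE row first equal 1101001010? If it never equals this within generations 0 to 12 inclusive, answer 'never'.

Answer: 10

Derivation:
Gen 0: 1010100101
Gen 1 (rule 184): 0101010010
Gen 2 (rule 102): 1111110110
Gen 3 (rule 169): 1111101100
Gen 4 (rule 184): 1111011010
Gen 5 (rule 102): 0001101110
Gen 6 (rule 169): 1101011100
Gen 7 (rule 184): 1010111010
Gen 8 (rule 102): 1111001110
Gen 9 (rule 169): 1110001100
Gen 10 (rule 184): 1101001010
Gen 11 (rule 102): 0111011110
Gen 12 (rule 169): 0110111100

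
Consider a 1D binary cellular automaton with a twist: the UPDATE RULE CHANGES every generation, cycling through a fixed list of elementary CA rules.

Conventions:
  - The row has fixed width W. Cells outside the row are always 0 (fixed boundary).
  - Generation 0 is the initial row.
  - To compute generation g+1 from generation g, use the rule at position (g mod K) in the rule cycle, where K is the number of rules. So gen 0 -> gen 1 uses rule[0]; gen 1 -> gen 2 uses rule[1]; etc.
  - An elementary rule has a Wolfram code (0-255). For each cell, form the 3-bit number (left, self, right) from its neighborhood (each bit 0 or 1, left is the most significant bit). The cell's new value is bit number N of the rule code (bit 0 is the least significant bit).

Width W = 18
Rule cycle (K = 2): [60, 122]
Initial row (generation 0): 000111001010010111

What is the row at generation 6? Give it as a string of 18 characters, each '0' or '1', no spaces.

Answer: 101111001100110010

Derivation:
Gen 0: 000111001010010111
Gen 1 (rule 60): 000100101111011100
Gen 2 (rule 122): 001011011001110110
Gen 3 (rule 60): 001110110101001101
Gen 4 (rule 122): 011011111010111110
Gen 5 (rule 60): 010110000111100001
Gen 6 (rule 122): 101111001100110010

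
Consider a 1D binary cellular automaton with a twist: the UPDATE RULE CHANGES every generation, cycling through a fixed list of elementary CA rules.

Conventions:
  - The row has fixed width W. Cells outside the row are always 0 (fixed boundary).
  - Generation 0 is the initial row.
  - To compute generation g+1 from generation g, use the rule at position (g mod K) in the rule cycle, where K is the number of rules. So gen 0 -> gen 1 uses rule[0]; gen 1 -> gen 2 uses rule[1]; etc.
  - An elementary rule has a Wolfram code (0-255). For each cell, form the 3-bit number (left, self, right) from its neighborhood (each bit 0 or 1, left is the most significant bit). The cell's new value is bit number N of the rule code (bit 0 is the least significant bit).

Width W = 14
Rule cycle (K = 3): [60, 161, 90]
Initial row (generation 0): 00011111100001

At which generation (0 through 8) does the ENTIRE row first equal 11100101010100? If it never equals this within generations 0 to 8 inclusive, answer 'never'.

Answer: 8

Derivation:
Gen 0: 00011111100001
Gen 1 (rule 60): 00010000010001
Gen 2 (rule 161): 11000111000100
Gen 3 (rule 90): 11101101101010
Gen 4 (rule 60): 10011011011111
Gen 5 (rule 161): 00000100101110
Gen 6 (rule 90): 00001011001011
Gen 7 (rule 60): 00001110101110
Gen 8 (rule 161): 11100101010100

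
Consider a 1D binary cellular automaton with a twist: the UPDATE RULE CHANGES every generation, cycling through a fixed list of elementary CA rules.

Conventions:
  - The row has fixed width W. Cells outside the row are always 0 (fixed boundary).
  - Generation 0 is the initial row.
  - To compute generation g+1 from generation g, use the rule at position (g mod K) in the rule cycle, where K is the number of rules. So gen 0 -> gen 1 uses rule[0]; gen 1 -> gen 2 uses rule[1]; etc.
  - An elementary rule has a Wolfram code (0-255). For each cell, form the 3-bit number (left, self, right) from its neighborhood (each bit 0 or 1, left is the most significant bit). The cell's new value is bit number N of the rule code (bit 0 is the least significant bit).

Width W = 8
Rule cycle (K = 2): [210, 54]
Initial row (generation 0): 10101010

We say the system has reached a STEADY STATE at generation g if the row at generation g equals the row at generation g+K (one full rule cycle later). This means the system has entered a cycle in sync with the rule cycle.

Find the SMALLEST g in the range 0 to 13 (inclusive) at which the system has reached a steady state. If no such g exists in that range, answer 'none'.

Gen 0: 10101010
Gen 1 (rule 210): 00000001
Gen 2 (rule 54): 00000011
Gen 3 (rule 210): 00000101
Gen 4 (rule 54): 00001111
Gen 5 (rule 210): 00010111
Gen 6 (rule 54): 00111000
Gen 7 (rule 210): 01011100
Gen 8 (rule 54): 11100010
Gen 9 (rule 210): 01110101
Gen 10 (rule 54): 10001111
Gen 11 (rule 210): 01010111
Gen 12 (rule 54): 11111000
Gen 13 (rule 210): 01111100
Gen 14 (rule 54): 10000010
Gen 15 (rule 210): 01000101

Answer: none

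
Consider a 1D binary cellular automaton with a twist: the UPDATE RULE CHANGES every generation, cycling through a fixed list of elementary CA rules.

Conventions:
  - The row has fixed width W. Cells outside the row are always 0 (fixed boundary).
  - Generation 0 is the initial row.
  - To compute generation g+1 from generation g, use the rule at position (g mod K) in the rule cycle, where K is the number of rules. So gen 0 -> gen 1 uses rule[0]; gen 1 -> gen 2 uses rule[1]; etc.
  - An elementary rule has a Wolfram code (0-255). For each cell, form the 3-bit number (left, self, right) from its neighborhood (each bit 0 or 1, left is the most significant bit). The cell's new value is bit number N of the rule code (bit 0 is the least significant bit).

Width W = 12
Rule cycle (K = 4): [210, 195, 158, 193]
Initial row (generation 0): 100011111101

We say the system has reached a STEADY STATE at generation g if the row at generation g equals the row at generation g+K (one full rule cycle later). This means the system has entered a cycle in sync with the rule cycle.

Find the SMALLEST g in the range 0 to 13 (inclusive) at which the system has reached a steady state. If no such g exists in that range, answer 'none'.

Answer: none

Derivation:
Gen 0: 100011111101
Gen 1 (rule 210): 010101111100
Gen 2 (rule 195): 100000111101
Gen 3 (rule 158): 110001111001
Gen 4 (rule 193): 010100111000
Gen 5 (rule 210): 100011011100
Gen 6 (rule 195): 001101001101
Gen 7 (rule 158): 011001111001
Gen 8 (rule 193): 001000111000
Gen 9 (rule 210): 010101011100
Gen 10 (rule 195): 100000001101
Gen 11 (rule 158): 110000011001
Gen 12 (rule 193): 010111001000
Gen 13 (rule 210): 100011110100
Gen 14 (rule 195): 001101110001
Gen 15 (rule 158): 011001101011
Gen 16 (rule 193): 001000100001
Gen 17 (rule 210): 010101010010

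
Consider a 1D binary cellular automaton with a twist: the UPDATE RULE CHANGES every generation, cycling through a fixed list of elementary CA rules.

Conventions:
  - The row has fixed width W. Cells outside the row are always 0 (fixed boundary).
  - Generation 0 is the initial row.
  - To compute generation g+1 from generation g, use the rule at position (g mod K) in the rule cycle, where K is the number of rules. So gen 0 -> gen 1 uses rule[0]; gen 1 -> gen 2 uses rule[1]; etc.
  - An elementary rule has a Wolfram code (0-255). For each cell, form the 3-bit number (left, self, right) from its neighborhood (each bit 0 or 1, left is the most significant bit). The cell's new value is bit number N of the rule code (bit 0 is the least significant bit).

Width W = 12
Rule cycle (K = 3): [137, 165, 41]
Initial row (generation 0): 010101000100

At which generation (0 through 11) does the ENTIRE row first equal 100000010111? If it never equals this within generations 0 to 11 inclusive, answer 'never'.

Gen 0: 010101000100
Gen 1 (rule 137): 000000010001
Gen 2 (rule 165): 111111010101
Gen 3 (rule 41): 100000101010
Gen 4 (rule 137): 001110000000
Gen 5 (rule 165): 100100111111
Gen 6 (rule 41): 000000100000
Gen 7 (rule 137): 111110001111
Gen 8 (rule 165): 011100100110
Gen 9 (rule 41): 010000000100
Gen 10 (rule 137): 000111110001
Gen 11 (rule 165): 110011100101

Answer: never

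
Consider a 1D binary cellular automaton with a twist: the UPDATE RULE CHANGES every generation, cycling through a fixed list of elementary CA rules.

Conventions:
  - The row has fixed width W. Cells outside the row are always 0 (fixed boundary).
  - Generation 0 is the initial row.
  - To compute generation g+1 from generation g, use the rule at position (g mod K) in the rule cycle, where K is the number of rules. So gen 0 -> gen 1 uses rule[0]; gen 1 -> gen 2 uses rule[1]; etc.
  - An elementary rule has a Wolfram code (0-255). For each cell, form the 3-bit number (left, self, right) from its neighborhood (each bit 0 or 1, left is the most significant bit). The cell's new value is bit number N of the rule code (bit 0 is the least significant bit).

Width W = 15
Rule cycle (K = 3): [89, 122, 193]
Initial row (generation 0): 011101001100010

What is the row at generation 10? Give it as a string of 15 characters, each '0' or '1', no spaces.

Gen 0: 011101001100010
Gen 1 (rule 89): 010100101111001
Gen 2 (rule 122): 101011011001110
Gen 3 (rule 193): 000001001000110
Gen 4 (rule 89): 111100100110111
Gen 5 (rule 122): 100111011111101
Gen 6 (rule 193): 000011001111100
Gen 7 (rule 89): 111011101000111
Gen 8 (rule 122): 101110110101101
Gen 9 (rule 193): 000110010000100
Gen 10 (rule 89): 110111001110011

Answer: 110111001110011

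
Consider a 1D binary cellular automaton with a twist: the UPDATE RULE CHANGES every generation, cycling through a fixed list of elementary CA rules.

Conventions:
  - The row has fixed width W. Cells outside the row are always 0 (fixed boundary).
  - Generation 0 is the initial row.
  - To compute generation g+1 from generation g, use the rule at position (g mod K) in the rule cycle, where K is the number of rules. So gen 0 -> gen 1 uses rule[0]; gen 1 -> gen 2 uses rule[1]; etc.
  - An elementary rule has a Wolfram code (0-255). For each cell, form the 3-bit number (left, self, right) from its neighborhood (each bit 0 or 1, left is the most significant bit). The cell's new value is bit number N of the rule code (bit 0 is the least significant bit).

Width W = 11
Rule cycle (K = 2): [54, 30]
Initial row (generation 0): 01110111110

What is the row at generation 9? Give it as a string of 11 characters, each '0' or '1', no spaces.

Answer: 10001000000

Derivation:
Gen 0: 01110111110
Gen 1 (rule 54): 10001000001
Gen 2 (rule 30): 11011100011
Gen 3 (rule 54): 00100010100
Gen 4 (rule 30): 01110110110
Gen 5 (rule 54): 10001001001
Gen 6 (rule 30): 11011111111
Gen 7 (rule 54): 00100000000
Gen 8 (rule 30): 01110000000
Gen 9 (rule 54): 10001000000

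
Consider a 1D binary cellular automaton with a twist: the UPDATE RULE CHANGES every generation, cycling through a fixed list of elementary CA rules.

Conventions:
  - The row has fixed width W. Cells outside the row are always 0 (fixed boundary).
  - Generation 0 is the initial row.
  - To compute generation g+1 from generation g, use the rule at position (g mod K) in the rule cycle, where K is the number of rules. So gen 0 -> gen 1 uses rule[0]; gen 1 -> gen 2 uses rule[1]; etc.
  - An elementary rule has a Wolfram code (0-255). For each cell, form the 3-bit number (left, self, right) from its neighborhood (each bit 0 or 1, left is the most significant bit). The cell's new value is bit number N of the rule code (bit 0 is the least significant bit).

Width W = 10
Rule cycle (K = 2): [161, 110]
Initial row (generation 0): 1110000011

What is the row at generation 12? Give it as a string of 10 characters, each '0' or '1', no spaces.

Answer: 1100111100

Derivation:
Gen 0: 1110000011
Gen 1 (rule 161): 0100111000
Gen 2 (rule 110): 1101101000
Gen 3 (rule 161): 0010010011
Gen 4 (rule 110): 0110110111
Gen 5 (rule 161): 0001001010
Gen 6 (rule 110): 0011011110
Gen 7 (rule 161): 1000101100
Gen 8 (rule 110): 1001111100
Gen 9 (rule 161): 0000111001
Gen 10 (rule 110): 0001101011
Gen 11 (rule 161): 1100010100
Gen 12 (rule 110): 1100111100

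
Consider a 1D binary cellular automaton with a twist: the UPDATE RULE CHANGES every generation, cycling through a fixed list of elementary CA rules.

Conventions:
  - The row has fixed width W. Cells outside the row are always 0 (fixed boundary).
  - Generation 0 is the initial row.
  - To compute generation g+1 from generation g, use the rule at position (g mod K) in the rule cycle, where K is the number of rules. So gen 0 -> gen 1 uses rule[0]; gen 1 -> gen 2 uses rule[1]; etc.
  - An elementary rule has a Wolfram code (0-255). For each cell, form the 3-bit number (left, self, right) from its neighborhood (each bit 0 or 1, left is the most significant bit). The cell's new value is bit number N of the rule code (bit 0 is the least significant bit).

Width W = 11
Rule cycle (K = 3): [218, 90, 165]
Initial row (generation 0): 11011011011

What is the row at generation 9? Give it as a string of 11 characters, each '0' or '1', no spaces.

Gen 0: 11011011011
Gen 1 (rule 218): 11011011011
Gen 2 (rule 90): 11011011011
Gen 3 (rule 165): 00100100100
Gen 4 (rule 218): 01011011010
Gen 5 (rule 90): 10011011001
Gen 6 (rule 165): 10000100001
Gen 7 (rule 218): 01001010010
Gen 8 (rule 90): 10110001101
Gen 9 (rule 165): 11000100011

Answer: 11000100011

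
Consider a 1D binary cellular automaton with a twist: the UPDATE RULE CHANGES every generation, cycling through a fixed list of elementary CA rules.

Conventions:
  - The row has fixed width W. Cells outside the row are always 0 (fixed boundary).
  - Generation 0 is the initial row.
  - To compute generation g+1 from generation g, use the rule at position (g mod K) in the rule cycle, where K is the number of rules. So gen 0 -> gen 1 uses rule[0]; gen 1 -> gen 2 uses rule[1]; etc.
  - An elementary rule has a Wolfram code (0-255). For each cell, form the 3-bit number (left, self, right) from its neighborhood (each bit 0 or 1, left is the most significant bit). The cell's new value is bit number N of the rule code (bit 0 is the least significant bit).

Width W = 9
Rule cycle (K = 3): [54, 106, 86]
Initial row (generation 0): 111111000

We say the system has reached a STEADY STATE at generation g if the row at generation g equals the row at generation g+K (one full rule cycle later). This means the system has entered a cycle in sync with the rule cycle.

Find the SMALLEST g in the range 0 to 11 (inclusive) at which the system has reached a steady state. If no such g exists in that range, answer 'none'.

Answer: none

Derivation:
Gen 0: 111111000
Gen 1 (rule 54): 000000100
Gen 2 (rule 106): 000001000
Gen 3 (rule 86): 000011100
Gen 4 (rule 54): 000100010
Gen 5 (rule 106): 001000100
Gen 6 (rule 86): 011101110
Gen 7 (rule 54): 100010001
Gen 8 (rule 106): 000100010
Gen 9 (rule 86): 001110111
Gen 10 (rule 54): 010001000
Gen 11 (rule 106): 100010000
Gen 12 (rule 86): 110111000
Gen 13 (rule 54): 001000100
Gen 14 (rule 106): 010001000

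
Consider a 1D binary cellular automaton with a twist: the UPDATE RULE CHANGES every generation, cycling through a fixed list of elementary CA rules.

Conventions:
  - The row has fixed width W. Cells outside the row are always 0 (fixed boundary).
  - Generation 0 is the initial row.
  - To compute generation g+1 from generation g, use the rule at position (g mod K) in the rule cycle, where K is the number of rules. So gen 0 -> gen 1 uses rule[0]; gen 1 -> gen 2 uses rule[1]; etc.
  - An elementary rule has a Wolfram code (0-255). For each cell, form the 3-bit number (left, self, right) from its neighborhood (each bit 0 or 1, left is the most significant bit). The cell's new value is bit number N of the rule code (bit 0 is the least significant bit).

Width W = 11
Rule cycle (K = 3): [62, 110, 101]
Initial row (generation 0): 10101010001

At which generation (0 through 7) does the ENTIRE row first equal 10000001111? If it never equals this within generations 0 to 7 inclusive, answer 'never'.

Answer: 2

Derivation:
Gen 0: 10101010001
Gen 1 (rule 62): 11111111011
Gen 2 (rule 110): 10000001111
Gen 3 (rule 101): 10111100001
Gen 4 (rule 62): 11100010011
Gen 5 (rule 110): 10100110111
Gen 6 (rule 101): 11100011001
Gen 7 (rule 62): 10010110111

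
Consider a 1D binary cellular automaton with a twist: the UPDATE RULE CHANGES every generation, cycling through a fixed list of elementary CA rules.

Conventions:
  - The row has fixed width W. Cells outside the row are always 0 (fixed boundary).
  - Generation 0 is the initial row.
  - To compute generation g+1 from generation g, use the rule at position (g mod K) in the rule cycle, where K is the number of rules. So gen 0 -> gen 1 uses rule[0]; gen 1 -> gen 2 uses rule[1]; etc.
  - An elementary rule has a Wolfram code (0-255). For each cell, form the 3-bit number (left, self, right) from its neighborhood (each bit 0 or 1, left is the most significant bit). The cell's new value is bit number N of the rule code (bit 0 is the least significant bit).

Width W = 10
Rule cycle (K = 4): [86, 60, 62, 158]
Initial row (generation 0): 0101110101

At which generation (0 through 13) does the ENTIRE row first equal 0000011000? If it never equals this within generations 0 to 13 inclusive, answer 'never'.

Gen 0: 0101110101
Gen 1 (rule 86): 1100010101
Gen 2 (rule 60): 1010011111
Gen 3 (rule 62): 1111110000
Gen 4 (rule 158): 1111101000
Gen 5 (rule 86): 0000101100
Gen 6 (rule 60): 0000111010
Gen 7 (rule 62): 0001100111
Gen 8 (rule 158): 0011011110
Gen 9 (rule 86): 0101000011
Gen 10 (rule 60): 0111100010
Gen 11 (rule 62): 1100010111
Gen 12 (rule 158): 1010110110
Gen 13 (rule 86): 1010010011

Answer: never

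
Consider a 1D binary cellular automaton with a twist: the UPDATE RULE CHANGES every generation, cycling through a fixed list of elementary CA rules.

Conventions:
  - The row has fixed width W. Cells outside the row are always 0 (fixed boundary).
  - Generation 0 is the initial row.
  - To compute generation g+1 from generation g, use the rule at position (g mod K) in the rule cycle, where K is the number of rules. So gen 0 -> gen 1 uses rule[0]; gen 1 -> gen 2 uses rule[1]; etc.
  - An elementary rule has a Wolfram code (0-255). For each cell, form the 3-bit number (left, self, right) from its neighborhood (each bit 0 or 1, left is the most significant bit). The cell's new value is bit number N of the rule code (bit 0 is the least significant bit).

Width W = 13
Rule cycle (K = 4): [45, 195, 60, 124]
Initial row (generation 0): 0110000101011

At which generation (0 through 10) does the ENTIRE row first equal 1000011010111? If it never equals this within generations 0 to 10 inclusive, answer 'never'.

Gen 0: 0110000101011
Gen 1 (rule 45): 0100110111110
Gen 2 (rule 195): 1001010011110
Gen 3 (rule 60): 1101111010001
Gen 4 (rule 124): 1111001111001
Gen 5 (rule 45): 1000001000001
Gen 6 (rule 195): 0011110011110
Gen 7 (rule 60): 0010001010001
Gen 8 (rule 124): 0011001111001
Gen 9 (rule 45): 1010001000001
Gen 10 (rule 195): 0000110011110

Answer: never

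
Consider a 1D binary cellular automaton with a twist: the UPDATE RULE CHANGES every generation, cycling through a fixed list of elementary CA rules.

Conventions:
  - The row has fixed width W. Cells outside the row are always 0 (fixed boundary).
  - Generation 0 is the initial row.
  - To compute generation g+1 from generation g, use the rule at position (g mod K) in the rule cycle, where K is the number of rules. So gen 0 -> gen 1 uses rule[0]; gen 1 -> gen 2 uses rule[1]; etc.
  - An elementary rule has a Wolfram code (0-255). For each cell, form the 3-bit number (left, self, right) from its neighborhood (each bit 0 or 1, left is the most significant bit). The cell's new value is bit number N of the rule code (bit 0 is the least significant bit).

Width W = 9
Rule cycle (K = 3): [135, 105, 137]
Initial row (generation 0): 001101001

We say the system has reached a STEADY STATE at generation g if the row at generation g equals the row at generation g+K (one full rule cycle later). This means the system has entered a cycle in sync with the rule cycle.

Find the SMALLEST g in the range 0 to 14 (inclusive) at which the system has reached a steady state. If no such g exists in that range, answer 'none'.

Gen 0: 001101001
Gen 1 (rule 135): 110001011
Gen 2 (rule 105): 110100111
Gen 3 (rule 137): 100000110
Gen 4 (rule 135): 101111000
Gen 5 (rule 105): 011001011
Gen 6 (rule 137): 010000010
Gen 7 (rule 135): 110111110
Gen 8 (rule 105): 111100010
Gen 9 (rule 137): 111001000
Gen 10 (rule 135): 010011011
Gen 11 (rule 105): 000011111
Gen 12 (rule 137): 111011110
Gen 13 (rule 135): 010001100
Gen 14 (rule 105): 000101101
Gen 15 (rule 137): 110001000
Gen 16 (rule 135): 000111011
Gen 17 (rule 105): 110101111

Answer: none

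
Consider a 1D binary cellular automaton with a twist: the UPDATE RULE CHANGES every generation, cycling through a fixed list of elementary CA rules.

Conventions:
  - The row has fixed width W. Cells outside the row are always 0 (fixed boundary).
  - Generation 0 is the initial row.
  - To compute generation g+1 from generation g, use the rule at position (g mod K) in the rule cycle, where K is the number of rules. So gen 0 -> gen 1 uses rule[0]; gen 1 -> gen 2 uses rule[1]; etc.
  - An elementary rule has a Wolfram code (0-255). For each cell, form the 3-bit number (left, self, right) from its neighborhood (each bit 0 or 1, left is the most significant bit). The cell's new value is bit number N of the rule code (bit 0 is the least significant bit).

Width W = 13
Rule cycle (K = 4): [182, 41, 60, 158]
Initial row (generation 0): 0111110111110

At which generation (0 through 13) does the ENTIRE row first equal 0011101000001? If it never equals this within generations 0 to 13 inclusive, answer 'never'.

Gen 0: 0111110111110
Gen 1 (rule 182): 1011101011101
Gen 2 (rule 41): 0110010110010
Gen 3 (rule 60): 0101011101011
Gen 4 (rule 158): 1101011001010
Gen 5 (rule 182): 0011100111111
Gen 6 (rule 41): 1010000100000
Gen 7 (rule 60): 1111000110000
Gen 8 (rule 158): 1110101101000
Gen 9 (rule 182): 0101110011100
Gen 10 (rule 41): 0011000010001
Gen 11 (rule 60): 0010100011001
Gen 12 (rule 158): 0110110110111
Gen 13 (rule 182): 1001001001010

Answer: never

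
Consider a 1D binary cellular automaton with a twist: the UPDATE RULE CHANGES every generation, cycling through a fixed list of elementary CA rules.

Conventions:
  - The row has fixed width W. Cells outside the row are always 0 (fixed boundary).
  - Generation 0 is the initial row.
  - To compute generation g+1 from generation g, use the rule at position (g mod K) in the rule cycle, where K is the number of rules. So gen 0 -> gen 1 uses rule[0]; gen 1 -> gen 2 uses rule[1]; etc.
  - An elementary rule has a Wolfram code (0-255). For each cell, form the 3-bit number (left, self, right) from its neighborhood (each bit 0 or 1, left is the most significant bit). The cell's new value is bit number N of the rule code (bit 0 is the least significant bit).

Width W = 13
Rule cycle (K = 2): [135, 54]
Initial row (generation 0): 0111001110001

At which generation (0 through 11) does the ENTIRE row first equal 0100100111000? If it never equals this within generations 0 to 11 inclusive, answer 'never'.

Gen 0: 0111001110001
Gen 1 (rule 135): 1010010100111
Gen 2 (rule 54): 1111111111000
Gen 3 (rule 135): 0111111110011
Gen 4 (rule 54): 1000000001100
Gen 5 (rule 135): 1011111110001
Gen 6 (rule 54): 1100000001011
Gen 7 (rule 135): 0001111111000
Gen 8 (rule 54): 0010000000100
Gen 9 (rule 135): 1110111111101
Gen 10 (rule 54): 0001000000011
Gen 11 (rule 135): 1111011111100

Answer: never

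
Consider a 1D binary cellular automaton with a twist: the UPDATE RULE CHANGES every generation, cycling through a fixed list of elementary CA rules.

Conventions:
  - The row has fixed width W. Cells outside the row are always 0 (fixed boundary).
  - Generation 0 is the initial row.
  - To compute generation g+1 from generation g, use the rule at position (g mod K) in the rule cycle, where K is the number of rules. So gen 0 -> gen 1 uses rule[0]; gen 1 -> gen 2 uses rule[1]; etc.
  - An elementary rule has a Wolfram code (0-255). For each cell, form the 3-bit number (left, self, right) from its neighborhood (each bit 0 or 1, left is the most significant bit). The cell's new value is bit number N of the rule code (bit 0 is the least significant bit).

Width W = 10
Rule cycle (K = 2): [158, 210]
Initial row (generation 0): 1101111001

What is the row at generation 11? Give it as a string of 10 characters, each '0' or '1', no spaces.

Answer: 1111110010

Derivation:
Gen 0: 1101111001
Gen 1 (rule 158): 1001110111
Gen 2 (rule 210): 0110110011
Gen 3 (rule 158): 1100101110
Gen 4 (rule 210): 0111000111
Gen 5 (rule 158): 1110101110
Gen 6 (rule 210): 0110000111
Gen 7 (rule 158): 1101001110
Gen 8 (rule 210): 0100110111
Gen 9 (rule 158): 1111100110
Gen 10 (rule 210): 0111111011
Gen 11 (rule 158): 1111110010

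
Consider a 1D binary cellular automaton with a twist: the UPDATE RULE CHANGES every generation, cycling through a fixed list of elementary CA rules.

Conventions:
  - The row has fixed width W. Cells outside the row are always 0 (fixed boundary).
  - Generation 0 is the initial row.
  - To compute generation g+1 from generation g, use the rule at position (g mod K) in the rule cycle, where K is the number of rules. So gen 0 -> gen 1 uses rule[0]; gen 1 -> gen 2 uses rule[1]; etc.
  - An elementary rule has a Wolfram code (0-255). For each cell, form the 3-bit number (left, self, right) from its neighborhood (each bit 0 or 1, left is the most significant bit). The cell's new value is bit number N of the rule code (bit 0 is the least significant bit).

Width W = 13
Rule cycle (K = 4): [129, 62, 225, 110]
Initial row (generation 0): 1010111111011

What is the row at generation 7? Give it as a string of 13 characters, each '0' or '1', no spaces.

Gen 0: 1010111111011
Gen 1 (rule 129): 0000011110000
Gen 2 (rule 62): 0000110001000
Gen 3 (rule 225): 1110010100011
Gen 4 (rule 110): 1010111100111
Gen 5 (rule 129): 0000011000010
Gen 6 (rule 62): 0000110100111
Gen 7 (rule 225): 1110011000011

Answer: 1110011000011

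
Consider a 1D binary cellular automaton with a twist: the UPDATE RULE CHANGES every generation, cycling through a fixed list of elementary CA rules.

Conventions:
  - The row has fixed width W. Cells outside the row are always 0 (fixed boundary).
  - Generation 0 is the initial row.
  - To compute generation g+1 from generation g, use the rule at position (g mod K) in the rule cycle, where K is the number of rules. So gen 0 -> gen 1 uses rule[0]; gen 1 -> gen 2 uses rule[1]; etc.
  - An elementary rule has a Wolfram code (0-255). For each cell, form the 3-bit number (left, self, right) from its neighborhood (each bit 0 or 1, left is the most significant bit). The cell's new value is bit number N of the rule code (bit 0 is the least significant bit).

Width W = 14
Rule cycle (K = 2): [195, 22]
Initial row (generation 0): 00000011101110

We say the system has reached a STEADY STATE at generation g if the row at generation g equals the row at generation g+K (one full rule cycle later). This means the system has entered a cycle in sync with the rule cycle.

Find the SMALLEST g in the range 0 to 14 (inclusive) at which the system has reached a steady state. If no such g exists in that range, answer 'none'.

Answer: 4

Derivation:
Gen 0: 00000011101110
Gen 1 (rule 195): 11111101100110
Gen 2 (rule 22): 00000000011001
Gen 3 (rule 195): 11111111101010
Gen 4 (rule 22): 00000000001011
Gen 5 (rule 195): 11111111110001
Gen 6 (rule 22): 00000000001011
Gen 7 (rule 195): 11111111110001
Gen 8 (rule 22): 00000000001011
Gen 9 (rule 195): 11111111110001
Gen 10 (rule 22): 00000000001011
Gen 11 (rule 195): 11111111110001
Gen 12 (rule 22): 00000000001011
Gen 13 (rule 195): 11111111110001
Gen 14 (rule 22): 00000000001011
Gen 15 (rule 195): 11111111110001
Gen 16 (rule 22): 00000000001011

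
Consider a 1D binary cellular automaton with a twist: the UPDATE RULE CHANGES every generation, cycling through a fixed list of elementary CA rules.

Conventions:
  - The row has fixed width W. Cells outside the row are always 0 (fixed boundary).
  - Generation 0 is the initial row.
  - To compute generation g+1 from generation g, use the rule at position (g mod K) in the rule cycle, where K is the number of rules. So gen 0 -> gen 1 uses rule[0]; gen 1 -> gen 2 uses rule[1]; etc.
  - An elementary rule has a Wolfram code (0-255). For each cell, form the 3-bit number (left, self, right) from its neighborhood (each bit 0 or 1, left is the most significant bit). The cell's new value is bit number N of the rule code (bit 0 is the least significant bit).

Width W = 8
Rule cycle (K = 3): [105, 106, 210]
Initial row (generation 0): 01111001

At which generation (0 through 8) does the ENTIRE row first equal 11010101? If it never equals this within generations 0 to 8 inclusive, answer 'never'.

Gen 0: 01111001
Gen 1 (rule 105): 01001000
Gen 2 (rule 106): 10010000
Gen 3 (rule 210): 01101000
Gen 4 (rule 105): 01110011
Gen 5 (rule 106): 11010111
Gen 6 (rule 210): 01000011
Gen 7 (rule 105): 00011011
Gen 8 (rule 106): 00111111

Answer: never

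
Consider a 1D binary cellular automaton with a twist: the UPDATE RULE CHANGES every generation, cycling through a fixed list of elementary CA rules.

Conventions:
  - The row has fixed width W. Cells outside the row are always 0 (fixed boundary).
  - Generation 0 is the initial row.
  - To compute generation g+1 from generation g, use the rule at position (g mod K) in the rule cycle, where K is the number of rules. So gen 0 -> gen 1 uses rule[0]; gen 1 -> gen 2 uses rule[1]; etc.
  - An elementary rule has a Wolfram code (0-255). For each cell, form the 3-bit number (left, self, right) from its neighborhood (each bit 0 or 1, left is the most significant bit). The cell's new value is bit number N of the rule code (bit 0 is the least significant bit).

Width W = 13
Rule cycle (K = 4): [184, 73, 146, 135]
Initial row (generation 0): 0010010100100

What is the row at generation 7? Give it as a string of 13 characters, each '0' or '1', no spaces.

Gen 0: 0010010100100
Gen 1 (rule 184): 0001001010010
Gen 2 (rule 73): 1100000000000
Gen 3 (rule 146): 0010000000000
Gen 4 (rule 135): 1110111111111
Gen 5 (rule 184): 1101111111110
Gen 6 (rule 73): 1101000000010
Gen 7 (rule 146): 0000100000101

Answer: 0000100000101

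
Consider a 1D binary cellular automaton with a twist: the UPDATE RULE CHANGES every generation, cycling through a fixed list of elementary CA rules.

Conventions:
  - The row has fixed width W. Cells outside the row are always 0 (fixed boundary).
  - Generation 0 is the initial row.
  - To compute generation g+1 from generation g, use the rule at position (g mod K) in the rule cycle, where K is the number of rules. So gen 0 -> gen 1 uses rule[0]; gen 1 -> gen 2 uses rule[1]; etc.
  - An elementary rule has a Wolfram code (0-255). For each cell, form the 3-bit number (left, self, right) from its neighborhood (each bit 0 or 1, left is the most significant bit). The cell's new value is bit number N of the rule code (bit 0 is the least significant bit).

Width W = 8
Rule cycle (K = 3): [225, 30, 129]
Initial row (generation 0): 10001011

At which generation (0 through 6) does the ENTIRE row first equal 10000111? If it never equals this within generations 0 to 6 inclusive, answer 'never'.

Answer: never

Derivation:
Gen 0: 10001011
Gen 1 (rule 225): 00100101
Gen 2 (rule 30): 01111101
Gen 3 (rule 129): 00111000
Gen 4 (rule 225): 10011011
Gen 5 (rule 30): 11110010
Gen 6 (rule 129): 01100000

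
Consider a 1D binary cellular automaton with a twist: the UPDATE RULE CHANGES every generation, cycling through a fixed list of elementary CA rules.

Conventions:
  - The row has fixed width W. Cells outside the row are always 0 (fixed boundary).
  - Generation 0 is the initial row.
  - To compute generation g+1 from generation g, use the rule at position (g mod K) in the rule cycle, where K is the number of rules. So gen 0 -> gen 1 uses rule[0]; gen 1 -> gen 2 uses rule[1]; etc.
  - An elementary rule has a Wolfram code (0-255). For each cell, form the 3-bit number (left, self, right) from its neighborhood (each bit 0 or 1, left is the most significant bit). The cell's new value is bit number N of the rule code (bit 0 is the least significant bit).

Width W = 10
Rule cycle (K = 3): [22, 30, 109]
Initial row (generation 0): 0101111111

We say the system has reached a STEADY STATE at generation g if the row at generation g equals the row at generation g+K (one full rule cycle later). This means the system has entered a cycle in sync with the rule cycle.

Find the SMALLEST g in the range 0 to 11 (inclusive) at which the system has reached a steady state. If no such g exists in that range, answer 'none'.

Gen 0: 0101111111
Gen 1 (rule 22): 1100000000
Gen 2 (rule 30): 1010000000
Gen 3 (rule 109): 1110111111
Gen 4 (rule 22): 0000000000
Gen 5 (rule 30): 0000000000
Gen 6 (rule 109): 1111111111
Gen 7 (rule 22): 0000000000
Gen 8 (rule 30): 0000000000
Gen 9 (rule 109): 1111111111
Gen 10 (rule 22): 0000000000
Gen 11 (rule 30): 0000000000
Gen 12 (rule 109): 1111111111
Gen 13 (rule 22): 0000000000
Gen 14 (rule 30): 0000000000

Answer: 4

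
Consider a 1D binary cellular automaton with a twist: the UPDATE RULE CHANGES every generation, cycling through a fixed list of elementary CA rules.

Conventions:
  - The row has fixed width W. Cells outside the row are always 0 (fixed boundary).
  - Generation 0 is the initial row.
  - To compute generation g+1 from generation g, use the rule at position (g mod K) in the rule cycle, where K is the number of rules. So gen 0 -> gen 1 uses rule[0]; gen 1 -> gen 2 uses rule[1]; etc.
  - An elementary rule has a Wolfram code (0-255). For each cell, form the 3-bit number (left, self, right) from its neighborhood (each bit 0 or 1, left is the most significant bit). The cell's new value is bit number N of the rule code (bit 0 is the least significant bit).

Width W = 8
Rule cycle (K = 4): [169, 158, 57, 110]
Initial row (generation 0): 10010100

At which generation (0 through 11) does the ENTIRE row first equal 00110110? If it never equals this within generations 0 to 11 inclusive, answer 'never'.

Gen 0: 10010100
Gen 1 (rule 169): 00001001
Gen 2 (rule 158): 00011111
Gen 3 (rule 57): 11010000
Gen 4 (rule 110): 11110000
Gen 5 (rule 169): 11100111
Gen 6 (rule 158): 11011110
Gen 7 (rule 57): 10110001
Gen 8 (rule 110): 11110011
Gen 9 (rule 169): 11100010
Gen 10 (rule 158): 11010111
Gen 11 (rule 57): 10101100

Answer: never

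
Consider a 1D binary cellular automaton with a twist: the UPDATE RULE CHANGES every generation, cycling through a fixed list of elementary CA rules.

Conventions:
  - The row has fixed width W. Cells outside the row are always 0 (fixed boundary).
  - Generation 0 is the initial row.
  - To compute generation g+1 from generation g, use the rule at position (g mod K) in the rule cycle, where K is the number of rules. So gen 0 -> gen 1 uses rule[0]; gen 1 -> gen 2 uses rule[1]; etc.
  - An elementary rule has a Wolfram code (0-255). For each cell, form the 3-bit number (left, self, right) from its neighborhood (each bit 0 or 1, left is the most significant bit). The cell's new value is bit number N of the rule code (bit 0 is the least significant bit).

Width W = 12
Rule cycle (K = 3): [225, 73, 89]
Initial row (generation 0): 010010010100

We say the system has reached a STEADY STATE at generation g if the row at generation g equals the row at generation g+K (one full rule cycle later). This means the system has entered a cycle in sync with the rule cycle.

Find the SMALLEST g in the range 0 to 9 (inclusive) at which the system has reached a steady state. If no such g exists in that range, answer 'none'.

Answer: none

Derivation:
Gen 0: 010010010100
Gen 1 (rule 225): 000000001001
Gen 2 (rule 73): 111111100000
Gen 3 (rule 89): 100000111111
Gen 4 (rule 225): 001110011111
Gen 5 (rule 73): 101010010001
Gen 6 (rule 89): 000001001100
Gen 7 (rule 225): 111100000101
Gen 8 (rule 73): 100101110000
Gen 9 (rule 89): 010001011111
Gen 10 (rule 225): 000100101111
Gen 11 (rule 73): 110000001001
Gen 12 (rule 89): 111111100100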